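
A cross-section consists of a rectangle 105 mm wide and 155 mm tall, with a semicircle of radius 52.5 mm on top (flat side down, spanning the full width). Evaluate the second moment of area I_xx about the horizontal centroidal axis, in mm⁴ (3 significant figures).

I_xx ≈ 6.75 × 10⁷ mm⁴

Break the section into simple shapes (no overlaps), measuring from the bottom-left corner of the bounding box.
Rectangular body: 105 × 155, A = 16 275 mm², y = 77.5 mm, Ī = 32 583 906 mm⁴.
Semicircular cap: semicircle r = 52.5, A = 4329.5 mm², y = 177.28 mm, Ī = 833 814 mm⁴.
Centroid: ȳ = ΣA·y / ΣA = 98.467 mm.
Transfer each piece to the horizontal centroidal axis using Ī + A·d² with d = y − 98.467:
  rectangular body: d = -20.967 mm → contributes +39 738 339 mm⁴
  semicircular cap: d = 78.815 mm → contributes +27 727 959 mm⁴
Total I = 67 466 298 mm⁴.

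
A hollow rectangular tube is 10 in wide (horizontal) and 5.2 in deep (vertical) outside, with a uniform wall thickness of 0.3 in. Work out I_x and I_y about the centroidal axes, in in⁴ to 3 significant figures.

Decompose the section into non-overlapping parts with the origin at the bottom-left of its bounding rectangle.
Outer rectangle: 10 × 5.2, A = 52 in², y = 2.6 in, Ī = 117.17 in⁴.
Inner void (subtracted): 9.4 × 4.6, A = 43.24 in², y = 2.6 in, Ī = 76.247 in⁴.
By symmetry the centroid is at mid-height, ȳ = 2.6 in.
All pieces are centred on the centroidal x-axis, so I = ΣĪ (holes subtracted) = 40.927 in⁴.
Repeating about the centroidal y-axis gives I_y = 114.94 in⁴.

I_x ≈ 40.9 in⁴, I_y ≈ 115 in⁴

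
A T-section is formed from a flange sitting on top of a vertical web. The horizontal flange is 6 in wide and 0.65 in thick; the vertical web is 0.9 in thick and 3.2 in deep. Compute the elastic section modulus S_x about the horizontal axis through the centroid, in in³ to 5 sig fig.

S_x ≈ 3.2260 in³

Treat the section as a set of non-overlapping primitives; coordinates are from the bounding-box lower-left.
Flange: 6 × 0.65, A = 3.9 in², y = 3.525 in, Ī = 0.1373125 in⁴.
Web: 0.9 × 3.2, A = 2.88 in², y = 1.6 in, Ī = 2.4576 in⁴.
Centroid: ȳ = ΣA·y / ΣA = 2.707301 in.
Transfer each piece to the horizontal axis through the centroid using Ī + A·d² with d = y − 2.707301:
  flange: d = 0.8176991 in → contributes +2.744977 in⁴
  web: d = -1.107301 in → contributes +5.988812 in⁴
Total I = 8.733789 in⁴.
Extreme fibre distance c = 2.707301 in; S = I/c = 3.226013 in³.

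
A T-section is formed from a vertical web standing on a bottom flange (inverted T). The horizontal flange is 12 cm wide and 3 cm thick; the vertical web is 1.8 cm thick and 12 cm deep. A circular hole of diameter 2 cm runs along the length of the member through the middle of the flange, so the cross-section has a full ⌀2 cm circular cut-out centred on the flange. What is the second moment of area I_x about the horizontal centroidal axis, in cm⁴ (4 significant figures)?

Treat the section as a set of non-overlapping primitives; coordinates are from the bounding-box lower-left.
Flange: 12 × 3, A = 36 cm², y = 1.5 cm, Ī = 27 cm⁴.
Web: 1.8 × 12, A = 21.6 cm², y = 9 cm, Ī = 259.2 cm⁴.
Hole (subtracted): ⌀2, A = 3.14159 cm², y = 1.5 cm, Ī = 0.785398 cm⁴.
Centroid: ȳ = ΣA·y / ΣA = 4.47475 cm.
Transfer each piece to the horizontal centroidal axis using Ī + A·d² with d = y − 4.47475:
  flange: d = -2.97475 cm → contributes +345.568 cm⁴
  web: d = 4.52525 cm → contributes +701.523 cm⁴
  hole: d = -2.97475 cm → contributes −28.5857 cm⁴
Total I = 1018.51 cm⁴.

I_x ≈ 1019 cm⁴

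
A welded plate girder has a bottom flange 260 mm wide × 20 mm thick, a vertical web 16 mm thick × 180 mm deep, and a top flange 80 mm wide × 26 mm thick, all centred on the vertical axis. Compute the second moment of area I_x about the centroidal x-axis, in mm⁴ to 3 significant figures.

Break the section into simple shapes (no overlaps), measuring from the bottom-left corner of the bounding box.
Bottom plate: 260 × 20, A = 5 200 mm², y = 10 mm, Ī = 173 333 mm⁴.
Web plate: 16 × 180, A = 2 880 mm², y = 110 mm, Ī = 7 776 000 mm⁴.
Top plate: 80 × 26, A = 2 080 mm², y = 213 mm, Ī = 117 173 mm⁴.
Centroid: ȳ = ΣA·y / ΣA = 79.906 mm.
Transfer each piece to the centroidal x-axis using Ī + A·d² with d = y − 79.906:
  bottom plate: d = -69.906 mm → contributes +25 584 592 mm⁴
  web plate: d = 30.094 mm → contributes +10 384 353 mm⁴
  top plate: d = 133.09 mm → contributes +36 962 590 mm⁴
Total I = 72 931 536 mm⁴.

I_x ≈ 7.29 × 10⁷ mm⁴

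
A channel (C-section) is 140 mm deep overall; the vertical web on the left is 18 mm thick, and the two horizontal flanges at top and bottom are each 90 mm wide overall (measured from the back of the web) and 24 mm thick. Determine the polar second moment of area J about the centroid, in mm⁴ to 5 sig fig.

Break the section into simple shapes (no overlaps), measuring from the bottom-left corner of the bounding box.
Web: 18 × 140, A = 2 520 mm², y = 70 mm, Ī = 4 116 000 mm⁴.
Top flange (beyond web): 72 × 24, A = 1 728 mm², y = 128 mm, Ī = 82 944 mm⁴.
Bottom flange (beyond web): 72 × 24, A = 1 728 mm², y = 12 mm, Ī = 82 944 mm⁴.
By symmetry the centroid is at mid-height, ȳ = 70 mm.
Transfer each piece to the centroidal x-axis using Ī + A·d² with d = y − 70:
  web: d = 0 mm → contributes +4 116 000 mm⁴
  top flange (beyond web): d = 58 mm → contributes +5 895 936 mm⁴
  bottom flange (beyond web): d = -58 mm → contributes +5 895 936 mm⁴
Total I = 15 907 872 mm⁴.
For the y-axis: x̄ = 35.0241 mm.
Repeating about the centroidal y-axis gives I_y = 4 512 165 mm⁴.
Polar second moment: J = I_x + I_y = 20 420 037 mm⁴.

J ≈ 2.0420 × 10⁷ mm⁴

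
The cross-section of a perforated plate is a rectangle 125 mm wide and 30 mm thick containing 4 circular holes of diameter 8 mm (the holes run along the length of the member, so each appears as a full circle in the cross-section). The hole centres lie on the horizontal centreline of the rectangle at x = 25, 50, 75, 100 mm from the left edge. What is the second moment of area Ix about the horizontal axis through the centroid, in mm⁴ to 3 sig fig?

Treat the section as a set of non-overlapping primitives; coordinates are from the bounding-box lower-left.
Plate: 125 × 30, A = 3 750 mm², y = 15 mm, Ī = 281 250 mm⁴.
Hole 1 (subtracted): ⌀8, A = 50.265 mm², y = 15 mm, Ī = 201.06 mm⁴.
Hole 2 (subtracted): ⌀8, A = 50.265 mm², y = 15 mm, Ī = 201.06 mm⁴.
Hole 3 (subtracted): ⌀8, A = 50.265 mm², y = 15 mm, Ī = 201.06 mm⁴.
Hole 4 (subtracted): ⌀8, A = 50.265 mm², y = 15 mm, Ī = 201.06 mm⁴.
By symmetry the centroid is at mid-height, ȳ = 15 mm.
All pieces are centred on the horizontal axis through the centroid, so I = ΣĪ (holes subtracted) = 280 446 mm⁴.

Ix ≈ 2.80 × 10⁵ mm⁴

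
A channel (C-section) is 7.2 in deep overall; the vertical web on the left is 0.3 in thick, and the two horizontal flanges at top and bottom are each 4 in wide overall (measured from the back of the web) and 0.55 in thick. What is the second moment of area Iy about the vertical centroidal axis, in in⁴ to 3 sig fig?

Iy ≈ 10.3 in⁴

Split into non-overlapping primitives; take the origin at the lower-left of the bounding box.
Web: 0.3 × 7.2, A = 2.16 in², x = 0.15 in, Ī = 0.0162 in⁴.
Top flange (beyond web): 3.7 × 0.55, A = 2.035 in², x = 2.15 in, Ī = 2.3216 in⁴.
Bottom flange (beyond web): 3.7 × 0.55, A = 2.035 in², x = 2.15 in, Ī = 2.3216 in⁴.
Centroid: x̄ = ΣA·x / ΣA = 1.4566 in.
Transfer each piece to the vertical centroidal axis using Ī + A·d² with d = x − 1.4566:
  web: d = -1.3066 in → contributes +3.7037 in⁴
  top flange (beyond web): d = 0.69342 in → contributes +3.3001 in⁴
  bottom flange (beyond web): d = 0.69342 in → contributes +3.3001 in⁴
Total I = 10.304 in⁴.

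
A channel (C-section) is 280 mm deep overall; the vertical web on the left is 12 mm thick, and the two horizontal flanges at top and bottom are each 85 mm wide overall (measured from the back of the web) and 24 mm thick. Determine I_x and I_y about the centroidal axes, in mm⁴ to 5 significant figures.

I_x ≈ 7.9530 × 10⁷ mm⁴, I_y ≈ 4.6945 × 10⁶ mm⁴

Split into non-overlapping primitives; take the origin at the lower-left of the bounding box.
Web: 12 × 280, A = 3 360 mm², y = 140 mm, Ī = 21 952 000 mm⁴.
Top flange (beyond web): 73 × 24, A = 1 752 mm², y = 268 mm, Ī = 84 096 mm⁴.
Bottom flange (beyond web): 73 × 24, A = 1 752 mm², y = 12 mm, Ī = 84 096 mm⁴.
By symmetry the centroid is at mid-height, ȳ = 140 mm.
Transfer each piece to the centroidal x-axis using Ī + A·d² with d = y − 140:
  web: d = 0 mm → contributes +21 952 000 mm⁴
  top flange (beyond web): d = 128 mm → contributes +28 788 864 mm⁴
  bottom flange (beyond web): d = -128 mm → contributes +28 788 864 mm⁴
Total I = 79 529 728 mm⁴.
For the y-axis: x̄ = 27.6958 mm.
Repeating about the centroidal y-axis gives I_y = 4 694 549 mm⁴.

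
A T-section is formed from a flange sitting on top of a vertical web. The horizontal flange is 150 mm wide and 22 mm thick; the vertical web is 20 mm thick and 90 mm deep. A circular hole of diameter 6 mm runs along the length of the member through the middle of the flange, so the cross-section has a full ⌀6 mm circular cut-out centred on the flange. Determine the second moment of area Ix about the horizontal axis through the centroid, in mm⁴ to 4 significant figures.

Decompose the section into non-overlapping parts with the origin at the bottom-left of its bounding rectangle.
Flange: 150 × 22, A = 3 300 mm², y = 101 mm, Ī = 133 100 mm⁴.
Web: 20 × 90, A = 1 800 mm², y = 45 mm, Ī = 1 215 000 mm⁴.
Hole (subtracted): ⌀6, A = 28.2743 mm², y = 101 mm, Ī = 63.6173 mm⁴.
Centroid: ȳ = ΣA·y / ΣA = 81.1251 mm.
Transfer each piece to the horizontal axis through the centroid using Ī + A·d² with d = y − 81.1251:
  flange: d = 19.8749 mm → contributes +1 436 637 mm⁴
  web: d = -36.1251 mm → contributes +3 564 042 mm⁴
  hole: d = 19.8749 mm → contributes −11232.3 mm⁴
Total I = 4 989 447 mm⁴.

Ix ≈ 4.989 × 10⁶ mm⁴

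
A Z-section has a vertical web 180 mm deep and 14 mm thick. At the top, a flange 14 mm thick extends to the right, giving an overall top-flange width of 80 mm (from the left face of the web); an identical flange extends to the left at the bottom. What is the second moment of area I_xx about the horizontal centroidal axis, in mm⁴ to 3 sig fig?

Treat the section as a set of non-overlapping primitives; coordinates are from the bounding-box lower-left.
Web: 14 × 180, A = 2 520 mm², y = 90 mm, Ī = 6 804 000 mm⁴.
Top flange (beyond web): 66 × 14, A = 924 mm², y = 173 mm, Ī = 15 092 mm⁴.
Bottom flange (beyond web): 66 × 14, A = 924 mm², y = 7 mm, Ī = 15 092 mm⁴.
Centroid: ȳ = ΣA·y / ΣA = 90 mm.
Transfer each piece to the horizontal centroidal axis using Ī + A·d² with d = y − 90:
  web: d = 0 mm → contributes +6 804 000 mm⁴
  top flange (beyond web): d = 83 mm → contributes +6 380 528 mm⁴
  bottom flange (beyond web): d = -83 mm → contributes +6 380 528 mm⁴
Total I = 19 565 056 mm⁴.

I_xx ≈ 1.96 × 10⁷ mm⁴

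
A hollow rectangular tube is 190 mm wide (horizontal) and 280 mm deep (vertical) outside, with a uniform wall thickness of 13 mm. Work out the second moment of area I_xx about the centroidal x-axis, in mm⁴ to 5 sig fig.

Split into non-overlapping primitives; take the origin at the lower-left of the bounding box.
Outer rectangle: 190 × 280, A = 53 200 mm², y = 140 mm, Ī = 347 573 333 mm⁴.
Inner void (subtracted): 164 × 254, A = 41 656 mm², y = 140 mm, Ī = 223 956 541 mm⁴.
By symmetry the centroid is at mid-height, ȳ = 140 mm.
All pieces are centred on the centroidal x-axis, so I = ΣĪ (holes subtracted) = 123 616 792 mm⁴.

I_xx ≈ 1.2362 × 10⁸ mm⁴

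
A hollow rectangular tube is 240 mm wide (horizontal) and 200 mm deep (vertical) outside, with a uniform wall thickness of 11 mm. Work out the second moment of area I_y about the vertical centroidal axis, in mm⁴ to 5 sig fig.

Treat the section as a set of non-overlapping primitives; coordinates are from the bounding-box lower-left.
Outer rectangle: 240 × 200, A = 48 000 mm², x = 120 mm, Ī = 230 400 000 mm⁴.
Inner void (subtracted): 218 × 178, A = 38 804 mm², x = 120 mm, Ī = 153 676 775 mm⁴.
By symmetry the centroid is at mid-width, x̄ = 120 mm.
All pieces are centred on the vertical centroidal axis, so I = ΣĪ (holes subtracted) = 76 723 225 mm⁴.

I_y ≈ 7.6723 × 10⁷ mm⁴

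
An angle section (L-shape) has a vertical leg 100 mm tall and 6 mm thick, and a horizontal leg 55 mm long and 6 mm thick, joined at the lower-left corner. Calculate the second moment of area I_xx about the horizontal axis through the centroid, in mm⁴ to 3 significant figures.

Decompose the section into non-overlapping parts with the origin at the bottom-left of its bounding rectangle.
Vertical leg: 6 × 100, A = 600 mm², y = 50 mm, Ī = 500 000 mm⁴.
Horizontal leg (remainder): 49 × 6, A = 294 mm², y = 3 mm, Ī = 882 mm⁴.
Centroid: ȳ = ΣA·y / ΣA = 34.544 mm.
Transfer each piece to the horizontal axis through the centroid using Ī + A·d² with d = y − 34.544:
  vertical leg: d = 15.456 mm → contributes +643 340 mm⁴
  horizontal leg (remainder): d = -31.544 mm → contributes +293 412 mm⁴
Total I = 936 752 mm⁴.

I_xx ≈ 9.37 × 10⁵ mm⁴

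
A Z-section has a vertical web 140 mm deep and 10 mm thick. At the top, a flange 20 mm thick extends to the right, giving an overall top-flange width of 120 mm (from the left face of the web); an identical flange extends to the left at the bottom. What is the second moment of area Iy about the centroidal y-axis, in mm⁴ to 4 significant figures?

Decompose the section into non-overlapping parts with the origin at the bottom-left of its bounding rectangle.
Web: 10 × 140, A = 1 400 mm², x = 115 mm, Ī = 11666.7 mm⁴.
Top flange (beyond web): 110 × 20, A = 2 200 mm², x = 175 mm, Ī = 2 218 333 mm⁴.
Bottom flange (beyond web): 110 × 20, A = 2 200 mm², x = 55 mm, Ī = 2 218 333 mm⁴.
Centroid: x̄ = ΣA·x / ΣA = 115 mm.
Transfer each piece to the centroidal y-axis using Ī + A·d² with d = x − 115:
  web: d = 0 mm → contributes +11666.7 mm⁴
  top flange (beyond web): d = 60 mm → contributes +10 138 333 mm⁴
  bottom flange (beyond web): d = -60 mm → contributes +10 138 333 mm⁴
Total I = 20 288 333 mm⁴.

Iy ≈ 2.029 × 10⁷ mm⁴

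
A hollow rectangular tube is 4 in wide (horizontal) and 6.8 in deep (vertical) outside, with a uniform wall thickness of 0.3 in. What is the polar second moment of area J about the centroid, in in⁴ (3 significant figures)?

Treat the section as a set of non-overlapping primitives; coordinates are from the bounding-box lower-left.
Outer rectangle: 4 × 6.8, A = 27.2 in², y = 3.4 in, Ī = 104.81 in⁴.
Inner void (subtracted): 3.4 × 6.2, A = 21.08 in², y = 3.4 in, Ī = 67.526 in⁴.
By symmetry the centroid is at mid-height, ȳ = 3.4 in.
All pieces are centred on the centroidal x-axis, so I = ΣĪ (holes subtracted) = 37.284 in⁴.
Repeating about the centroidal y-axis gives I_y = 15.96 in⁴.
Polar second moment: J = I_x + I_y = 53.244 in⁴.

J ≈ 53.2 in⁴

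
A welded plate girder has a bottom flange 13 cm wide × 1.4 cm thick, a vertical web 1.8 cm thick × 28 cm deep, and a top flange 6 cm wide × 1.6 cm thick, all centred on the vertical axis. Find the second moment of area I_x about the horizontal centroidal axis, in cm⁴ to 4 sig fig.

I_x ≈ 9132 cm⁴

Decompose the section into non-overlapping parts with the origin at the bottom-left of its bounding rectangle.
Bottom plate: 13 × 1.4, A = 18.2 cm², y = 0.7 cm, Ī = 2.97267 cm⁴.
Web plate: 1.8 × 28, A = 50.4 cm², y = 15.4 cm, Ī = 3292.8 cm⁴.
Top plate: 6 × 1.6, A = 9.6 cm², y = 30.2 cm, Ī = 2.048 cm⁴.
Centroid: ȳ = ΣA·y / ΣA = 13.7957 cm.
Transfer each piece to the horizontal centroidal axis using Ī + A·d² with d = y − 13.7957:
  bottom plate: d = -13.0957 cm → contributes +3124.2 cm⁴
  web plate: d = 1.60435 cm → contributes +3422.53 cm⁴
  top plate: d = 16.4043 cm → contributes +2585.43 cm⁴
Total I = 9132.16 cm⁴.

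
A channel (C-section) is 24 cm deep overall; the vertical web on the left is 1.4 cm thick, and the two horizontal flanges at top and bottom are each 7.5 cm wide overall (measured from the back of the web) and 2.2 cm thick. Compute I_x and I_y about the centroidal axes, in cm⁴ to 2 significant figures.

I_x ≈ 4800 cm⁴, I_y ≈ 300 cm⁴

Break the section into simple shapes (no overlaps), measuring from the bottom-left corner of the bounding box.
Web: 1.4 × 24, A = 33.6 cm², y = 12 cm, Ī = 1 613 cm⁴.
Top flange (beyond web): 6.1 × 2.2, A = 13.42 cm², y = 22.9 cm, Ī = 5.413 cm⁴.
Bottom flange (beyond web): 6.1 × 2.2, A = 13.42 cm², y = 1.1 cm, Ī = 5.413 cm⁴.
By symmetry the centroid is at mid-height, ȳ = 12 cm.
Transfer each piece to the centroidal x-axis using Ī + A·d² with d = y − 12:
  web: d = 0 cm → contributes +1 613 cm⁴
  top flange (beyond web): d = 10.9 cm → contributes +1 600 cm⁴
  bottom flange (beyond web): d = -10.9 cm → contributes +1 600 cm⁴
Total I = 4 812 cm⁴.
For the y-axis: x̄ = 2.365 cm.
Repeating about the centroidal y-axis gives I_y = 298.5 cm⁴.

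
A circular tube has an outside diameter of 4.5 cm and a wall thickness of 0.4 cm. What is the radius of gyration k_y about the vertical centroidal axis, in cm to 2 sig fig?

k_y ≈ 1.5 cm

Decompose the section into non-overlapping parts with the origin at the bottom-left of its bounding rectangle.
Outer circle: ⌀4.5, A = 15.9 cm², x = 2.25 cm, Ī = 20.13 cm⁴.
Bore (subtracted): ⌀3.7, A = 10.75 cm², x = 2.25 cm, Ī = 9.2 cm⁴.
By symmetry the centroid is at mid-width, x̄ = 2.25 cm.
All pieces are centred on the vertical centroidal axis, so I = ΣĪ (holes subtracted) = 10.93 cm⁴.
Radius of gyration: k = √(I/A) = √(10.93 / 5.152) = 1.456 cm.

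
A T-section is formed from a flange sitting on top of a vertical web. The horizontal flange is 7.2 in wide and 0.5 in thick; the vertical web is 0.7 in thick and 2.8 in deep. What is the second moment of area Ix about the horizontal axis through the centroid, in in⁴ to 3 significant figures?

Ix ≈ 4.81 in⁴

Split into non-overlapping primitives; take the origin at the lower-left of the bounding box.
Flange: 7.2 × 0.5, A = 3.6 in², y = 3.05 in, Ī = 0.075 in⁴.
Web: 0.7 × 2.8, A = 1.96 in², y = 1.4 in, Ī = 1.2805 in⁴.
Centroid: ȳ = ΣA·y / ΣA = 2.4683 in.
Transfer each piece to the horizontal axis through the centroid using Ī + A·d² with d = y − 2.4683:
  flange: d = 0.58165 in → contributes +1.293 in⁴
  web: d = -1.0683 in → contributes +3.5176 in⁴
Total I = 4.8106 in⁴.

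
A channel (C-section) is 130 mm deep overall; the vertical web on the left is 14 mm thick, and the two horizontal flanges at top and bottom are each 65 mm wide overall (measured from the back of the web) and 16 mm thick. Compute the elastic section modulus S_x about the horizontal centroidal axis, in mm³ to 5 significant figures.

Split into non-overlapping primitives; take the origin at the lower-left of the bounding box.
Web: 14 × 130, A = 1 820 mm², y = 65 mm, Ī = 2 563 167 mm⁴.
Top flange (beyond web): 51 × 16, A = 816 mm², y = 122 mm, Ī = 17 408 mm⁴.
Bottom flange (beyond web): 51 × 16, A = 816 mm², y = 8 mm, Ī = 17 408 mm⁴.
By symmetry the centroid is at mid-height, ȳ = 65 mm.
Transfer each piece to the horizontal centroidal axis using Ī + A·d² with d = y − 65:
  web: d = 0 mm → contributes +2 563 167 mm⁴
  top flange (beyond web): d = 57 mm → contributes +2 668 592 mm⁴
  bottom flange (beyond web): d = -57 mm → contributes +2 668 592 mm⁴
Total I = 7 900 351 mm⁴.
Extreme fibre distance c = 65 mm; S = I/c = 121543.9 mm³.

S_x ≈ 1.2154 × 10⁵ mm³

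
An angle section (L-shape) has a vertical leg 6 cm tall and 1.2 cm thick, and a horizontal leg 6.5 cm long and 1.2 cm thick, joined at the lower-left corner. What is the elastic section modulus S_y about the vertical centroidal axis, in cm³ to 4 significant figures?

S_y ≈ 11.75 cm³

Break the section into simple shapes (no overlaps), measuring from the bottom-left corner of the bounding box.
Vertical leg: 1.2 × 6, A = 7.2 cm², x = 0.6 cm, Ī = 0.864 cm⁴.
Horizontal leg (remainder): 5.3 × 1.2, A = 6.36 cm², x = 3.85 cm, Ī = 14.8877 cm⁴.
Centroid: x̄ = ΣA·x / ΣA = 2.12434 cm.
Transfer each piece to the vertical centroidal axis using Ī + A·d² with d = x − 2.12434:
  vertical leg: d = -1.52434 cm → contributes +17.5939 cm⁴
  horizontal leg (remainder): d = 1.72566 cm → contributes +33.8272 cm⁴
Total I = 51.4212 cm⁴.
Extreme fibre distance c = 4.37566 cm; S = I/c = 11.7516 cm³.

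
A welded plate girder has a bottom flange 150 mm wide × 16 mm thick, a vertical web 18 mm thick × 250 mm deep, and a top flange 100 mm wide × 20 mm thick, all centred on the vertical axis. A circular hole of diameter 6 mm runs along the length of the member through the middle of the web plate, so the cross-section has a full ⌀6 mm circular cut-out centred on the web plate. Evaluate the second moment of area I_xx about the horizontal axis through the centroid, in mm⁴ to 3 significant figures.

Treat the section as a set of non-overlapping primitives; coordinates are from the bounding-box lower-left.
Bottom plate: 150 × 16, A = 2 400 mm², y = 8 mm, Ī = 51 200 mm⁴.
Web plate: 18 × 250, A = 4 500 mm², y = 141 mm, Ī = 23 437 500 mm⁴.
Top plate: 100 × 20, A = 2 000 mm², y = 276 mm, Ī = 66 667 mm⁴.
Hole (subtracted): ⌀6, A = 28.274 mm², y = 141 mm, Ī = 63.617 mm⁴.
Centroid: ȳ = ΣA·y / ΣA = 135.45 mm.
Transfer each piece to the horizontal axis through the centroid using Ī + A·d² with d = y − 135.45:
  bottom plate: d = -127.45 mm → contributes +39 038 232 mm⁴
  web plate: d = 5.5457 mm → contributes +23 575 897 mm⁴
  top plate: d = 140.55 mm → contributes +39 572 859 mm⁴
  hole: d = 5.5457 mm → contributes −933.19 mm⁴
Total I = 102 186 054 mm⁴.

I_xx ≈ 1.02 × 10⁸ mm⁴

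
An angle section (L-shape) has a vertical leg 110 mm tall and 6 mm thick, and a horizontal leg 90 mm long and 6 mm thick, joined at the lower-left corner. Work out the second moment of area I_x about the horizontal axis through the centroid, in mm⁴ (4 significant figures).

I_x ≈ 1.440 × 10⁶ mm⁴

Decompose the section into non-overlapping parts with the origin at the bottom-left of its bounding rectangle.
Vertical leg: 6 × 110, A = 660 mm², y = 55 mm, Ī = 665 500 mm⁴.
Horizontal leg (remainder): 84 × 6, A = 504 mm², y = 3 mm, Ī = 1 512 mm⁴.
Centroid: ȳ = ΣA·y / ΣA = 32.4845 mm.
Transfer each piece to the horizontal axis through the centroid using Ī + A·d² with d = y − 32.4845:
  vertical leg: d = 22.5155 mm → contributes +1 000 084 mm⁴
  horizontal leg (remainder): d = -29.4845 mm → contributes +439 658 mm⁴
Total I = 1 439 743 mm⁴.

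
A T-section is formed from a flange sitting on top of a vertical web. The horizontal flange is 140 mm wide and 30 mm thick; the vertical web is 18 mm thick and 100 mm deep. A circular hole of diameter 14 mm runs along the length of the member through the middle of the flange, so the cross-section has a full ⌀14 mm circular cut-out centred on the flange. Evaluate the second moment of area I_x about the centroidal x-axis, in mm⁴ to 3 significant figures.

I_x ≈ 7.08 × 10⁶ mm⁴

Split into non-overlapping primitives; take the origin at the lower-left of the bounding box.
Flange: 140 × 30, A = 4 200 mm², y = 115 mm, Ī = 315 000 mm⁴.
Web: 18 × 100, A = 1 800 mm², y = 50 mm, Ī = 1 500 000 mm⁴.
Hole (subtracted): ⌀14, A = 153.94 mm², y = 115 mm, Ī = 1885.7 mm⁴.
Centroid: ȳ = ΣA·y / ΣA = 94.987 mm.
Transfer each piece to the centroidal x-axis using Ī + A·d² with d = y − 94.987:
  flange: d = 20.013 mm → contributes +1 997 264 mm⁴
  web: d = -44.987 mm → contributes +5 142 818 mm⁴
  hole: d = 20.013 mm → contributes −63 544 mm⁴
Total I = 7 076 538 mm⁴.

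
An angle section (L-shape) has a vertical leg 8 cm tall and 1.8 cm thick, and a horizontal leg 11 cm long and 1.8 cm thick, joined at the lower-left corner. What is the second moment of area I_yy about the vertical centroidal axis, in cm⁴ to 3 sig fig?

Treat the section as a set of non-overlapping primitives; coordinates are from the bounding-box lower-left.
Vertical leg: 1.8 × 8, A = 14.4 cm², x = 0.9 cm, Ī = 3.888 cm⁴.
Horizontal leg (remainder): 9.2 × 1.8, A = 16.56 cm², x = 6.4 cm, Ī = 116.8 cm⁴.
Centroid: x̄ = ΣA·x / ΣA = 3.8419 cm.
Transfer each piece to the vertical centroidal axis using Ī + A·d² with d = x − 3.8419:
  vertical leg: d = -2.9419 cm → contributes +128.51 cm⁴
  horizontal leg (remainder): d = 2.5581 cm → contributes +225.17 cm⁴
Total I = 353.69 cm⁴.

I_yy ≈ 354 cm⁴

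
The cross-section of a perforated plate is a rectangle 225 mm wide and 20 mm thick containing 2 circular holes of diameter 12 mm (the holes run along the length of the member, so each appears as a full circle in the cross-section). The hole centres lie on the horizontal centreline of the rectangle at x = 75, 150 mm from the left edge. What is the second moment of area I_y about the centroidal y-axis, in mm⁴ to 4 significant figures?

I_y ≈ 1.866 × 10⁷ mm⁴

Decompose the section into non-overlapping parts with the origin at the bottom-left of its bounding rectangle.
Plate: 225 × 20, A = 4 500 mm², x = 112.5 mm, Ī = 18 984 375 mm⁴.
Hole 1 (subtracted): ⌀12, A = 113.097 mm², x = 75 mm, Ī = 1017.88 mm⁴.
Hole 2 (subtracted): ⌀12, A = 113.097 mm², x = 150 mm, Ī = 1017.88 mm⁴.
By symmetry the centroid is at mid-width, x̄ = 112.5 mm.
Transfer each piece to the centroidal y-axis using Ī + A·d² with d = x − 112.5:
  plate: d = 0 mm → contributes +18 984 375 mm⁴
  hole 1: d = -37.5 mm → contributes −160 061 mm⁴
  hole 2: d = 37.5 mm → contributes −160 061 mm⁴
Total I = 18 664 253 mm⁴.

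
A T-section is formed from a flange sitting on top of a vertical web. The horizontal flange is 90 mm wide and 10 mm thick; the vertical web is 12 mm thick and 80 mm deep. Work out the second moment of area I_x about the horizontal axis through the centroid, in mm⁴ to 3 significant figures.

Treat the section as a set of non-overlapping primitives; coordinates are from the bounding-box lower-left.
Flange: 90 × 10, A = 900 mm², y = 85 mm, Ī = 7 500 mm⁴.
Web: 12 × 80, A = 960 mm², y = 40 mm, Ī = 512 000 mm⁴.
Centroid: ȳ = ΣA·y / ΣA = 61.774 mm.
Transfer each piece to the horizontal axis through the centroid using Ī + A·d² with d = y − 61.774:
  flange: d = 23.226 mm → contributes +492 994 mm⁴
  web: d = -21.774 mm → contributes +967 151 mm⁴
Total I = 1 460 145 mm⁴.

I_x ≈ 1.46 × 10⁶ mm⁴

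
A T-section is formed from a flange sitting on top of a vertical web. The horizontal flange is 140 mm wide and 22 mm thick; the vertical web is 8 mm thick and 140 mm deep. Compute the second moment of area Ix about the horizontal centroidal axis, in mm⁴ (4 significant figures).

Split into non-overlapping primitives; take the origin at the lower-left of the bounding box.
Flange: 140 × 22, A = 3 080 mm², y = 151 mm, Ī = 124 227 mm⁴.
Web: 8 × 140, A = 1 120 mm², y = 70 mm, Ī = 1 829 333 mm⁴.
Centroid: ȳ = ΣA·y / ΣA = 129.4 mm.
Transfer each piece to the horizontal centroidal axis using Ī + A·d² with d = y − 129.4:
  flange: d = 21.6 mm → contributes +1 561 231 mm⁴
  web: d = -59.4 mm → contributes +5 781 097 mm⁴
Total I = 7 342 328 mm⁴.

Ix ≈ 7.342 × 10⁶ mm⁴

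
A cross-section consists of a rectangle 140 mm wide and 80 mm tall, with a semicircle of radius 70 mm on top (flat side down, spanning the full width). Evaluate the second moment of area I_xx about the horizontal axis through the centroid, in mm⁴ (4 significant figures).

Decompose the section into non-overlapping parts with the origin at the bottom-left of its bounding rectangle.
Rectangular body: 140 × 80, A = 11 200 mm², y = 40 mm, Ī = 5 973 333 mm⁴.
Semicircular cap: semicircle r = 70, A = 7696.9 mm², y = 109.709 mm, Ī = 2 635 265 mm⁴.
Centroid: ȳ = ΣA·y / ΣA = 68.3932 mm.
Transfer each piece to the horizontal axis through the centroid using Ī + A·d² with d = y − 68.3932:
  rectangular body: d = -28.3932 mm → contributes +15 002 454 mm⁴
  semicircular cap: d = 41.3158 mm → contributes +15 773 817 mm⁴
Total I = 30 776 271 mm⁴.

I_xx ≈ 3.078 × 10⁷ mm⁴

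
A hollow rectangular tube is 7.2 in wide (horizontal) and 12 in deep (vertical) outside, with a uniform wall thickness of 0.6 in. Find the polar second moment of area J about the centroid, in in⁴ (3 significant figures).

J ≈ 586 in⁴

Split into non-overlapping primitives; take the origin at the lower-left of the bounding box.
Outer rectangle: 7.2 × 12, A = 86.4 in², y = 6 in, Ī = 1036.8 in⁴.
Inner void (subtracted): 6 × 10.8, A = 64.8 in², y = 6 in, Ī = 629.86 in⁴.
By symmetry the centroid is at mid-height, ȳ = 6 in.
All pieces are centred on the centroidal x-axis, so I = ΣĪ (holes subtracted) = 406.94 in⁴.
Repeating about the centroidal y-axis gives I_y = 178.85 in⁴.
Polar second moment: J = I_x + I_y = 585.79 in⁴.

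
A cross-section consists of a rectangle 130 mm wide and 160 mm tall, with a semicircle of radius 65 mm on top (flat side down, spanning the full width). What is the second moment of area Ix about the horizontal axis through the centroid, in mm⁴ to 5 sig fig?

Ix ≈ 1.0457 × 10⁸ mm⁴

Split into non-overlapping primitives; take the origin at the lower-left of the bounding box.
Rectangular body: 130 × 160, A = 20 800 mm², y = 80 mm, Ī = 44 373 333 mm⁴.
Semicircular cap: semicircle r = 65, A = 6636.614 mm², y = 187.5869 mm, Ī = 1 959 230 mm⁴.
Centroid: ȳ = ΣA·y / ΣA = 106.0241 mm.
Transfer each piece to the horizontal axis through the centroid using Ī + A·d² with d = y − 106.0241:
  rectangular body: d = -26.02407 mm → contributes +58 460 184 mm⁴
  semicircular cap: d = 81.56278 mm → contributes +46 109 225 mm⁴
Total I = 104 569 409 mm⁴.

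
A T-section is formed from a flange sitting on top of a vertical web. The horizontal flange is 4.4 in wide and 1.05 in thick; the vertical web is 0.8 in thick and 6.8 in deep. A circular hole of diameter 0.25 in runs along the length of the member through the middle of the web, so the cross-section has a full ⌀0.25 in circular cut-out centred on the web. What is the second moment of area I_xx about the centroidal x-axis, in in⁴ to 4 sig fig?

Decompose the section into non-overlapping parts with the origin at the bottom-left of its bounding rectangle.
Flange: 4.4 × 1.05, A = 4.62 in², y = 7.325 in, Ī = 0.424463 in⁴.
Web: 0.8 × 6.8, A = 5.44 in², y = 3.4 in, Ī = 20.9621 in⁴.
Hole (subtracted): ⌀0.25, A = 0.0490874 in², y = 3.4 in, Ī = 0.000191748 in⁴.
Centroid: ȳ = ΣA·y / ΣA = 5.21137 in.
Transfer each piece to the centroidal x-axis using Ī + A·d² with d = y − 5.21137:
  flange: d = 2.11363 in → contributes +21.0639 in⁴
  web: d = -1.81137 in → contributes +38.8112 in⁴
  hole: d = -1.81137 in → contributes −0.161251 in⁴
Total I = 59.7139 in⁴.

I_xx ≈ 59.71 in⁴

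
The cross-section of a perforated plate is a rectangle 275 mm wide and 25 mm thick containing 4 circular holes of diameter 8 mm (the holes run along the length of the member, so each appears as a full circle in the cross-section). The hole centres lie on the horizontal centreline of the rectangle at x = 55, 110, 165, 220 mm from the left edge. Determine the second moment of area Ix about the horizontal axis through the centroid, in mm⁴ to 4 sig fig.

Ix ≈ 3.573 × 10⁵ mm⁴

Break the section into simple shapes (no overlaps), measuring from the bottom-left corner of the bounding box.
Plate: 275 × 25, A = 6 875 mm², y = 12.5 mm, Ī = 358 073 mm⁴.
Hole 1 (subtracted): ⌀8, A = 50.2655 mm², y = 12.5 mm, Ī = 201.062 mm⁴.
Hole 2 (subtracted): ⌀8, A = 50.2655 mm², y = 12.5 mm, Ī = 201.062 mm⁴.
Hole 3 (subtracted): ⌀8, A = 50.2655 mm², y = 12.5 mm, Ī = 201.062 mm⁴.
Hole 4 (subtracted): ⌀8, A = 50.2655 mm², y = 12.5 mm, Ī = 201.062 mm⁴.
By symmetry the centroid is at mid-height, ȳ = 12.5 mm.
All pieces are centred on the horizontal axis through the centroid, so I = ΣĪ (holes subtracted) = 357 269 mm⁴.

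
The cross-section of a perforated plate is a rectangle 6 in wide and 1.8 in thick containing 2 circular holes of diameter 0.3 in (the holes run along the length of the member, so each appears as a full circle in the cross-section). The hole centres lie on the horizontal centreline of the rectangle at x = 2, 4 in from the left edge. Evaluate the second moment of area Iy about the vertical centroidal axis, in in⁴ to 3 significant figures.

Iy ≈ 32.3 in⁴

Break the section into simple shapes (no overlaps), measuring from the bottom-left corner of the bounding box.
Plate: 6 × 1.8, A = 10.8 in², x = 3 in, Ī = 32.4 in⁴.
Hole 1 (subtracted): ⌀0.3, A = 0.070686 in², x = 2 in, Ī = 0.00039761 in⁴.
Hole 2 (subtracted): ⌀0.3, A = 0.070686 in², x = 4 in, Ī = 0.00039761 in⁴.
By symmetry the centroid is at mid-width, x̄ = 3 in.
Transfer each piece to the vertical centroidal axis using Ī + A·d² with d = x − 3:
  plate: d = 0 in → contributes +32.4 in⁴
  hole 1: d = -1 in → contributes −0.071083 in⁴
  hole 2: d = 1 in → contributes −0.071083 in⁴
Total I = 32.258 in⁴.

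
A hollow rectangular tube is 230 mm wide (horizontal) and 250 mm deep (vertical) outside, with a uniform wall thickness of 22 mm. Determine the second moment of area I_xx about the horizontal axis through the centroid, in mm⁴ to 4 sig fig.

I_xx ≈ 1.640 × 10⁸ mm⁴

Split into non-overlapping primitives; take the origin at the lower-left of the bounding box.
Outer rectangle: 230 × 250, A = 57 500 mm², y = 125 mm, Ī = 299 479 167 mm⁴.
Inner void (subtracted): 186 × 206, A = 38 316 mm², y = 125 mm, Ī = 135 498 148 mm⁴.
By symmetry the centroid is at mid-height, ȳ = 125 mm.
All pieces are centred on the horizontal axis through the centroid, so I = ΣĪ (holes subtracted) = 163 981 019 mm⁴.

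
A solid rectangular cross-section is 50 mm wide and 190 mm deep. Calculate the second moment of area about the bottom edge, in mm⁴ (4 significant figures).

The section: 50 × 190, A = 9 500 mm², y = 95 mm, Ī = 28 579 167 mm⁴.
Transfer it to a horizontal axis along the bottom face using Ī + A·d² with d = y − 0:
  the section: d = 95 mm → contributes +114 316 667 mm⁴
Total I = 114 316 667 mm⁴.

I_base ≈ 1.143 × 10⁸ mm⁴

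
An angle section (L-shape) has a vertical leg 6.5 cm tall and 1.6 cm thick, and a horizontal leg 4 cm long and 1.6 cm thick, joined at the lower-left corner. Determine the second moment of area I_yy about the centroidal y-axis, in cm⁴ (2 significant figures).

I_yy ≈ 15 cm⁴

Treat the section as a set of non-overlapping primitives; coordinates are from the bounding-box lower-left.
Vertical leg: 1.6 × 6.5, A = 10.4 cm², x = 0.8 cm, Ī = 2.219 cm⁴.
Horizontal leg (remainder): 2.4 × 1.6, A = 3.84 cm², x = 2.8 cm, Ī = 1.843 cm⁴.
Centroid: x̄ = ΣA·x / ΣA = 1.339 cm.
Transfer each piece to the centroidal y-axis using Ī + A·d² with d = x − 1.339:
  vertical leg: d = -0.5393 cm → contributes +5.244 cm⁴
  horizontal leg (remainder): d = 1.461 cm → contributes +10.04 cm⁴
Total I = 15.28 cm⁴.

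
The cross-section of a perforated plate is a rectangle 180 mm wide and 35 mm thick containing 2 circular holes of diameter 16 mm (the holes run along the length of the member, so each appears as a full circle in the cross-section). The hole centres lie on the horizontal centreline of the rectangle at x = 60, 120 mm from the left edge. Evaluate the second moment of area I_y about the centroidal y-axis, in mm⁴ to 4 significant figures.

I_y ≈ 1.664 × 10⁷ mm⁴

Decompose the section into non-overlapping parts with the origin at the bottom-left of its bounding rectangle.
Plate: 180 × 35, A = 6 300 mm², x = 90 mm, Ī = 17 010 000 mm⁴.
Hole 1 (subtracted): ⌀16, A = 201.062 mm², x = 60 mm, Ī = 3216.99 mm⁴.
Hole 2 (subtracted): ⌀16, A = 201.062 mm², x = 120 mm, Ī = 3216.99 mm⁴.
By symmetry the centroid is at mid-width, x̄ = 90 mm.
Transfer each piece to the centroidal y-axis using Ī + A·d² with d = x − 90:
  plate: d = 0 mm → contributes +17 010 000 mm⁴
  hole 1: d = -30 mm → contributes −184 173 mm⁴
  hole 2: d = 30 mm → contributes −184 173 mm⁴
Total I = 16 641 655 mm⁴.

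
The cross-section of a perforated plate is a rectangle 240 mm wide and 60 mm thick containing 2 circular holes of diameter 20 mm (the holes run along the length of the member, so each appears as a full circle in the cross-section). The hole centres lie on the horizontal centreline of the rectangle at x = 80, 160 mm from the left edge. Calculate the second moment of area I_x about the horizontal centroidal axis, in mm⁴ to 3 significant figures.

Decompose the section into non-overlapping parts with the origin at the bottom-left of its bounding rectangle.
Plate: 240 × 60, A = 14 400 mm², y = 30 mm, Ī = 4 320 000 mm⁴.
Hole 1 (subtracted): ⌀20, A = 314.16 mm², y = 30 mm, Ī = 7 854 mm⁴.
Hole 2 (subtracted): ⌀20, A = 314.16 mm², y = 30 mm, Ī = 7 854 mm⁴.
By symmetry the centroid is at mid-height, ȳ = 30 mm.
All pieces are centred on the horizontal centroidal axis, so I = ΣĪ (holes subtracted) = 4 304 292 mm⁴.

I_x ≈ 4.30 × 10⁶ mm⁴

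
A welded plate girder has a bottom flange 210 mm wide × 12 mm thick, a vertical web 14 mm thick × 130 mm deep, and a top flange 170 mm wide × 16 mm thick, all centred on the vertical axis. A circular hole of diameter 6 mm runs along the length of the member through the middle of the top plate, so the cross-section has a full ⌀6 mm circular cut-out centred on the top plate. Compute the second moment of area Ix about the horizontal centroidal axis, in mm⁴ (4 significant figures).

Ix ≈ 2.965 × 10⁷ mm⁴

Split into non-overlapping primitives; take the origin at the lower-left of the bounding box.
Bottom plate: 210 × 12, A = 2 520 mm², y = 6 mm, Ī = 30 240 mm⁴.
Web plate: 14 × 130, A = 1 820 mm², y = 77 mm, Ī = 2 563 167 mm⁴.
Top plate: 170 × 16, A = 2 720 mm², y = 150 mm, Ī = 58026.7 mm⁴.
Hole (subtracted): ⌀6, A = 28.2743 mm², y = 150 mm, Ī = 63.6173 mm⁴.
Centroid: ȳ = ΣA·y / ΣA = 79.4995 mm.
Transfer each piece to the horizontal centroidal axis using Ī + A·d² with d = y − 79.4995:
  bottom plate: d = -73.4995 mm → contributes +13 643 734 mm⁴
  web plate: d = -2.49952 mm → contributes +2 574 537 mm⁴
  top plate: d = 70.5005 mm → contributes +13 577 289 mm⁴
  hole: d = 70.5005 mm → contributes −140 596 mm⁴
Total I = 29 654 964 mm⁴.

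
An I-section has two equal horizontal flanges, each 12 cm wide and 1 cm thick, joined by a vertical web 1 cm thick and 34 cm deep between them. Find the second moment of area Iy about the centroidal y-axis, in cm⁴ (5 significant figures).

Split into non-overlapping primitives; take the origin at the lower-left of the bounding box.
Bottom flange: 12 × 1, A = 12 cm², x = 6 cm, Ī = 144 cm⁴.
Web: 1 × 34, A = 34 cm², x = 6 cm, Ī = 2.833333 cm⁴.
Top flange: 12 × 1, A = 12 cm², x = 6 cm, Ī = 144 cm⁴.
By symmetry the centroid is at mid-width, x̄ = 6 cm.
All pieces are centred on the centroidal y-axis, so I = ΣĪ = 290.8333 cm⁴.

Iy ≈ 290.83 cm⁴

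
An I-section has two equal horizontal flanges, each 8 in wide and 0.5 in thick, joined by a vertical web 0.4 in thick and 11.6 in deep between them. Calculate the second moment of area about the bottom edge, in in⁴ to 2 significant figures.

I_base ≈ 850 in⁴

Break the section into simple shapes (no overlaps), measuring from the bottom-left corner of the bounding box.
Bottom flange: 8 × 0.5, A = 4 in², y = 0.25 in, Ī = 0.08333 in⁴.
Web: 0.4 × 11.6, A = 4.64 in², y = 6.3 in, Ī = 52.03 in⁴.
Top flange: 8 × 0.5, A = 4 in², y = 12.35 in, Ī = 0.08333 in⁴.
Transfer each piece to the bottom edge using Ī + A·d² with d = y − 0:
  bottom flange: d = 0.25 in → contributes +0.3333 in⁴
  web: d = 6.3 in → contributes +236.2 in⁴
  top flange: d = 12.35 in → contributes +610.2 in⁴
Total I = 846.7 in⁴.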